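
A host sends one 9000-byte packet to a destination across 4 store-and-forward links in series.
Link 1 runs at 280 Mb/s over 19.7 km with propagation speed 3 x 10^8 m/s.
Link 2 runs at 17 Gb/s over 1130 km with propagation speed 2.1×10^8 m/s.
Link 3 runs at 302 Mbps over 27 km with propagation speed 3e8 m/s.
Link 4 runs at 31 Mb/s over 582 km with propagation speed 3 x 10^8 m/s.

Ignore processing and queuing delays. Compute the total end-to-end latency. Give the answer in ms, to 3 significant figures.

L = 9000 × 8 = 72000 bits.
Transmission delays (L/R per hop): 0.257143, 0.00423529, 0.238411, 2.32258 ms; sum = 2.82237 ms.
Propagation delays (d/s per hop): 0.0656667, 5.38095, 0.09, 1.94 ms; sum = 7.47662 ms.
End-to-end = 10.3 ms.

10.3 ms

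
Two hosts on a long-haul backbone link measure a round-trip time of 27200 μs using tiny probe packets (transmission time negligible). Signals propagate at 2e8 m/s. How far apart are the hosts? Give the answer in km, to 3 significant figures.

2720 km

One-way propagation = RTT/2 = 13600 μs.
d = s × t = 200000000 × 0.0136 = 2720 km.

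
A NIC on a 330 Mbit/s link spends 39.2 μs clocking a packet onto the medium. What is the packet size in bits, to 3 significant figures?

12900 bits

L = R × t_tx = 330000000 b/s × 3.92e-05 s = 12936 bits.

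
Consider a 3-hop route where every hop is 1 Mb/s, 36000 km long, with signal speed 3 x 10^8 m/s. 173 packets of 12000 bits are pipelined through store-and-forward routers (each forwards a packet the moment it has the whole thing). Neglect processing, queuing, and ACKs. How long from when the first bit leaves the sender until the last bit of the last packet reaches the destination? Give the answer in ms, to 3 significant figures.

2460 ms

Per-hop transmission t_tx = L/R = 12000/1000000 = 12 ms.
Per-hop propagation t_prop = 36000000/300000000 = 120 ms.
Pipeline fill: first packet needs 3·t_tx to clear all hops; remaining 172 packets each add one t_tx.
Total = (3+173-1)·t_tx + 3·t_prop = 175·12 + 3·120 = 2460 ms.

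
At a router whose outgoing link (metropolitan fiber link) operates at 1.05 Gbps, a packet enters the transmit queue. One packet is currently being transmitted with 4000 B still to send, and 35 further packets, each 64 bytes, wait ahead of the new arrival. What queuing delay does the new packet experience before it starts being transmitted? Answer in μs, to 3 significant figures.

Each queued packet: L/R = 512/1050000000 = 0.487619 μs.
35 queued → 17.0667 μs.
Plus remaining 32000 bits of current packet: 30.4762 μs.
Queuing delay = 47.5 μs.

47.5 μs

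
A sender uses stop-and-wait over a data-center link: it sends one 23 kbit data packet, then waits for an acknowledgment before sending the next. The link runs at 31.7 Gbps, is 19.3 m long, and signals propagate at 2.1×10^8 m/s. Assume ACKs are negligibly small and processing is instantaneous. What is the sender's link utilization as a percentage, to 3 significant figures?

t_tx = L/R = 23000/31700000000 = 7.25552e-07 s.
t_prop = 19.3/210000000 = 9.19048e-08 s; RTT = 1.8381e-07 s.
Cycle = t_tx + RTT = 9.09362e-07 s.
Utilization = t_tx / cycle = 7.25552e-07/9.09362e-07 = 79.8 %.

79.8 %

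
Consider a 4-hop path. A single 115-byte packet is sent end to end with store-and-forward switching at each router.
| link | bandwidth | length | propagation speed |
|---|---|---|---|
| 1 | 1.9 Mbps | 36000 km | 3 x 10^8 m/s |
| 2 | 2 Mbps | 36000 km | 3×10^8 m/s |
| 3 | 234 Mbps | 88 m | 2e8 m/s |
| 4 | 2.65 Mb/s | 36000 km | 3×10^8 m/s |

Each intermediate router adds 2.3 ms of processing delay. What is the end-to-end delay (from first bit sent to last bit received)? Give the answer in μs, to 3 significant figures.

368000 μs

L = 115 × 8 = 920 bits.
Transmission delays (L/R per hop): 484.211, 460, 3.93162, 347.17 μs; sum = 1295.31 μs.
Propagation delays (d/s per hop): 120000, 120000, 0.44, 120000 μs; sum = 360000 μs.
Processing at 3 router(s): 3 × 2.3 ms = 6900 μs.
End-to-end = 368000 μs.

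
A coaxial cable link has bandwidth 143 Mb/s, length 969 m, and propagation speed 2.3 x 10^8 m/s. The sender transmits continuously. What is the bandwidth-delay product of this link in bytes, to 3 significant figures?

Propagation delay = 969 / 2.3e+08 = 4.21304e-06 s.
BDP = R × t_prop = 143000000 × 4.21304e-06 = 602.465 bits.
In bytes: 602.465/8 = 75.3 bytes.

75.3 bytes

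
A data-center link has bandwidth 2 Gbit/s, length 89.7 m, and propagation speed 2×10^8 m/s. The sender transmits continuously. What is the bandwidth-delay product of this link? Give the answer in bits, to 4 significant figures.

897.0 bits

Propagation delay = 89.7 / 200000000 = 4.485e-07 s.
BDP = R × t_prop = 2000000000 × 4.485e-07 = 897 bits.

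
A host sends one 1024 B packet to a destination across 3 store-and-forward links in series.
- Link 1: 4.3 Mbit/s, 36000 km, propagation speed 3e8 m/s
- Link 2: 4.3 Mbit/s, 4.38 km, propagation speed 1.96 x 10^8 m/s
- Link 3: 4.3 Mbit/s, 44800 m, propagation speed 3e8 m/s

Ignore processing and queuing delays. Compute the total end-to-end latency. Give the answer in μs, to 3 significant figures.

126000 μs

L = 1024 × 8 = 8192 bits.
Transmission delay per hop = L/R = 8192/4300000 = 1905.12 μs; 3 hops → 5715.35 μs.
Propagation delays (d/s per hop): 120000, 22.3469, 149.333 μs; sum = 120172 μs.
End-to-end = 126000 μs.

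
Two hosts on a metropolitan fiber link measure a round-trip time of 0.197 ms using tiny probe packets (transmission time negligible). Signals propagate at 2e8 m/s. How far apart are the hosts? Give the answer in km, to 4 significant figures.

One-way propagation = RTT/2 = 0.0985 ms.
d = s × t = 200000000 × 9.85e-05 = 19.70 km.

19.70 km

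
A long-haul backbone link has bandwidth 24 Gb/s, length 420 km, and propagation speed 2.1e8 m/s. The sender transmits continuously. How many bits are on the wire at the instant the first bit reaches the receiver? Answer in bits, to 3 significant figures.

Propagation delay = 420000 / 210000000 = 0.002 s.
BDP = R × t_prop = 24000000000 × 0.002 = 48000000 bits.

48000000 bits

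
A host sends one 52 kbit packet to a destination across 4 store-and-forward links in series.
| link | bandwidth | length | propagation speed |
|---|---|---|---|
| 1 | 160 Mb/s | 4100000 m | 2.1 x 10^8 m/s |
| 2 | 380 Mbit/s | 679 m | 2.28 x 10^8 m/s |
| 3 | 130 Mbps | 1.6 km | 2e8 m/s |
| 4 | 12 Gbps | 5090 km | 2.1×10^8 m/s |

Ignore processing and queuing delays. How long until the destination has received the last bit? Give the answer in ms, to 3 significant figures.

L = 52000 bits.
Transmission delays (L/R per hop): 0.325, 0.136842, 0.4, 0.00433333 ms; sum = 0.866175 ms.
Propagation delays (d/s per hop): 19.5238, 0.00297807, 0.008, 24.2381 ms; sum = 43.7729 ms.
End-to-end = 44.6 ms.

44.6 ms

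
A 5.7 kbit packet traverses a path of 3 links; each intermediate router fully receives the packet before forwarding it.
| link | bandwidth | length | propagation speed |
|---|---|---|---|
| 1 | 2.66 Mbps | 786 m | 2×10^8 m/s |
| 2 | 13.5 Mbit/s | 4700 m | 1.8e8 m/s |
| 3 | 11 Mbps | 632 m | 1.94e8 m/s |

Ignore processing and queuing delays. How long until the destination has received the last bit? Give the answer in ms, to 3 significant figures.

L = 5700 bits.
Transmission delays (L/R per hop): 2.14286, 0.422222, 0.518182 ms; sum = 3.08326 ms.
Propagation delays (d/s per hop): 0.00393, 0.0261111, 0.00325773 ms; sum = 0.0332988 ms.
End-to-end = 3.12 ms.

3.12 ms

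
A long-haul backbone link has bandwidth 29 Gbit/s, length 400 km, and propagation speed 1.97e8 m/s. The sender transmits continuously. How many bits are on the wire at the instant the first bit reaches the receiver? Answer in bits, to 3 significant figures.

58900000 bits

Propagation delay = 400000 / 197000000 = 0.00203046 s.
BDP = R × t_prop = 29000000000 × 0.00203046 = 58883200 bits.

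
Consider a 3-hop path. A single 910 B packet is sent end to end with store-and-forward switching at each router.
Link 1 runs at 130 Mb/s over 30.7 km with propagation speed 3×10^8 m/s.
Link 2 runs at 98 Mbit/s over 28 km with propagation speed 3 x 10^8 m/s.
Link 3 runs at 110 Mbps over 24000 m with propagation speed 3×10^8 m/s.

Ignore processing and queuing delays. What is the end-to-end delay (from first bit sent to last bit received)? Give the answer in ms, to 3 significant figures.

0.472 ms

L = 910 × 8 = 7280 bits.
Transmission delays (L/R per hop): 0.056, 0.0742857, 0.0661818 ms; sum = 0.196468 ms.
Propagation delays (d/s per hop): 0.102333, 0.0933333, 0.08 ms; sum = 0.275667 ms.
End-to-end = 0.472 ms.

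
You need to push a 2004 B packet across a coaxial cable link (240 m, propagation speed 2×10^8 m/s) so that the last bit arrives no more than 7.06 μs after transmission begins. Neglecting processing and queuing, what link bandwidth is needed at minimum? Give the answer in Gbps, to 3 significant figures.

L = 16032 bits.
Propagation delay = 240 / 200000000 = 1.2 μs.
Transmission budget = 7.06 − 1.2 = 5.86 μs.
R ≥ L / t_tx = 16032 bits / 5.86e-06 s = 2.74 Gbps.

2.74 Gbps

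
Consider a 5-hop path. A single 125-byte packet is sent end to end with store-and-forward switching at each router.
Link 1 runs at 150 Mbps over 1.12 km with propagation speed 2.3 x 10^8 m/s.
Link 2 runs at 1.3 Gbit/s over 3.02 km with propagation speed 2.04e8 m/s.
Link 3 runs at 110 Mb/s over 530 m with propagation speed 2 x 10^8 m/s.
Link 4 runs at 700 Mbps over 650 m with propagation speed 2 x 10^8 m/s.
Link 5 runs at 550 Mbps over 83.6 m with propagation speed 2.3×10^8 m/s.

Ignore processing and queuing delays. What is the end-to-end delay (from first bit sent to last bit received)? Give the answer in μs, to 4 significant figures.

45.71 μs

L = 125 × 8 = 1000 bits.
Transmission delays (L/R per hop): 6.66667, 0.769231, 9.09091, 1.42857, 1.81818 μs; sum = 19.7736 μs.
Propagation delays (d/s per hop): 4.86957, 14.8039, 2.65, 3.25, 0.363478 μs; sum = 25.937 μs.
End-to-end = 45.71 μs.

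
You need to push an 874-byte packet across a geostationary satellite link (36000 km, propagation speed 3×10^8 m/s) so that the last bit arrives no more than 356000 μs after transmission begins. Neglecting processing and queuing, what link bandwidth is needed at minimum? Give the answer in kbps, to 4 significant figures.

29.63 kbps

L = 6992 bits.
Propagation delay = 36000000 / 300000000 = 120000 μs.
Transmission budget = 356000 − 120000 = 236000 μs.
R ≥ L / t_tx = 6992 bits / 0.236 s = 29.63 kbps.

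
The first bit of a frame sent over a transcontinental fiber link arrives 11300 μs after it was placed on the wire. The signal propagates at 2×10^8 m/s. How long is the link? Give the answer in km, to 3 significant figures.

d = s × t_prop = 200000000 × 0.0113 = 2260 km.

2260 km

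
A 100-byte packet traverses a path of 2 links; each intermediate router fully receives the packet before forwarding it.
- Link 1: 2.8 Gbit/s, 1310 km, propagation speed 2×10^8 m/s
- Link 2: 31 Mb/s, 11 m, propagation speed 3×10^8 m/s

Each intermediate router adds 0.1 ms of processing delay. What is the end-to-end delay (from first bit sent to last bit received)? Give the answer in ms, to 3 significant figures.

L = 100 × 8 = 800 bits.
Transmission delays (L/R per hop): 0.000285714, 0.0258065 ms; sum = 0.0260922 ms.
Propagation delays (d/s per hop): 6.55, 3.66667e-05 ms; sum = 6.55004 ms.
Processing at 1 router(s): 1 × 0.1 ms = 0.1 ms.
End-to-end = 6.68 ms.

6.68 ms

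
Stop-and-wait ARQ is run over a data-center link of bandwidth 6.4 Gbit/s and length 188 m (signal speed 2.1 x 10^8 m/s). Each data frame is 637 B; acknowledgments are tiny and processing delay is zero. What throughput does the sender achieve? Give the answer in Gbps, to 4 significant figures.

t_tx = L/R = 5096/6400000000 = 7.9625e-07 s.
t_prop = 188/210000000 = 8.95238e-07 s; RTT = 1.79048e-06 s.
Cycle = t_tx + RTT = 2.58673e-06 s.
Throughput = L / cycle = 5096 / 2.58673e-06 = 1.970 Gbps.

1.970 Gbps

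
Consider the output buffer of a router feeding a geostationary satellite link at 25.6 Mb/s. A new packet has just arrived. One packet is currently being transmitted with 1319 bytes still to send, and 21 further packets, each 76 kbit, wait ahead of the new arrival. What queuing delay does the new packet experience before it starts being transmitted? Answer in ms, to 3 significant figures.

62.8 ms

Each queued packet: L/R = 76000/25600000 = 2.96875 ms.
21 queued → 62.3438 ms.
Plus remaining 10552 bits of current packet: 0.412188 ms.
Queuing delay = 62.8 ms.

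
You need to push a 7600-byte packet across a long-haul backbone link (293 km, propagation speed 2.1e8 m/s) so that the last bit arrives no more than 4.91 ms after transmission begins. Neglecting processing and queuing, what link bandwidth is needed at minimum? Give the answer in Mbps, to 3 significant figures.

L = 60800 bits.
Propagation delay = 293000 / 210000000 = 1.39524 ms.
Transmission budget = 4.91 − 1.39524 = 3.51476 ms.
R ≥ L / t_tx = 60800 bits / 0.00351476 s = 17.3 Mbps.

17.3 Mbps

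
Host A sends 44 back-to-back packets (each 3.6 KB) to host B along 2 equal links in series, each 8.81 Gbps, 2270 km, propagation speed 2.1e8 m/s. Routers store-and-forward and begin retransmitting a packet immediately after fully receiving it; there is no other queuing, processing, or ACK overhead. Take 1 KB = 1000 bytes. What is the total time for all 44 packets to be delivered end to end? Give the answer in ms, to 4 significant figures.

21.77 ms

Per-hop transmission t_tx = L/R = 28800/8810000000 = 0.00326901 ms.
Per-hop propagation t_prop = 2270000/210000000 = 10.8095 ms.
Pipeline fill: first packet needs 2·t_tx to clear all hops; remaining 43 packets each add one t_tx.
Total = (2+44-1)·t_tx + 2·t_prop = 45·0.00326901 + 2·10.8095 = 21.77 ms.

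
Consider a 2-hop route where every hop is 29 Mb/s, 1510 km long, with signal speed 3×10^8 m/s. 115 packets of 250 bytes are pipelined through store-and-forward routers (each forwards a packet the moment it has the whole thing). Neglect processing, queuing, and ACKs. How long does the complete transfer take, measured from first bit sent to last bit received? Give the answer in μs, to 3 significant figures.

18100 μs

Per-hop transmission t_tx = L/R = 2000/29000000 = 68.9655 μs.
Per-hop propagation t_prop = 1510000/300000000 = 5033.33 μs.
Pipeline fill: first packet needs 2·t_tx to clear all hops; remaining 114 packets each add one t_tx.
Total = (2+115-1)·t_tx + 2·t_prop = 116·68.9655 + 2·5033.33 = 18100 μs.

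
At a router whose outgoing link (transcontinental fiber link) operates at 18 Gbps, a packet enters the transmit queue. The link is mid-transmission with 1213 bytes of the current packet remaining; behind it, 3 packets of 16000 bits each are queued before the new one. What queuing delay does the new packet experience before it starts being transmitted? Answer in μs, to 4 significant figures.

Each queued packet: L/R = 16000/18000000000 = 0.888889 μs.
3 queued → 2.66667 μs.
Plus remaining 9704 bits of current packet: 0.539111 μs.
Queuing delay = 3.206 μs.

3.206 μs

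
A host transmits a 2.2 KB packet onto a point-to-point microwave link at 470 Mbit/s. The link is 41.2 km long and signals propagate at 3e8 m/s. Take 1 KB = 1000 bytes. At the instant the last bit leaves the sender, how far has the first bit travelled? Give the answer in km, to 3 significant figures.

11.2 km

t_tx = L/R = 17600/470000000 = 3.74468e-05 s.
Distance = s × t_tx = 300000000 × 3.74468e-05 = 11.2 km.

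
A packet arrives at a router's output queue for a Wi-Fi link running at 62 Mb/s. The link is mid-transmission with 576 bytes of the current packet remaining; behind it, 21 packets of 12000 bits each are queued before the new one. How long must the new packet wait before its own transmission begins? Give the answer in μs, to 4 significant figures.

Each queued packet: L/R = 12000/62000000 = 193.548 μs.
21 queued → 4064.52 μs.
Plus remaining 4608 bits of current packet: 74.3226 μs.
Queuing delay = 4139 μs.

4139 μs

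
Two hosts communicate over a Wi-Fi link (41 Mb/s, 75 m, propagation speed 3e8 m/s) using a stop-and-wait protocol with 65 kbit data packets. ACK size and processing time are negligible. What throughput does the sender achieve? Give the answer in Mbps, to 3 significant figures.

t_tx = L/R = 65000/41000000 = 0.00158537 s.
t_prop = 75/300000000 = 2.5e-07 s; RTT = 5e-07 s.
Cycle = t_tx + RTT = 0.00158587 s.
Throughput = L / cycle = 65000 / 0.00158587 = 41.0 Mbps.

41.0 Mbps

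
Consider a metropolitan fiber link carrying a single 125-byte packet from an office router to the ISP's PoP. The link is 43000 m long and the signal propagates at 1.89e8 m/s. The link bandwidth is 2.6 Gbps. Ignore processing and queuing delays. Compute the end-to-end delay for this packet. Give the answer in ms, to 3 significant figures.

L = 125 × 8 = 1000 bits.
Transmission delay = L/R = 1000 / 2600000000 = 0.000384615 ms.
Propagation delay = d/s = 43000 m / 189000000 m/s = 0.227513 ms.
Total = 0.228 ms.

0.228 ms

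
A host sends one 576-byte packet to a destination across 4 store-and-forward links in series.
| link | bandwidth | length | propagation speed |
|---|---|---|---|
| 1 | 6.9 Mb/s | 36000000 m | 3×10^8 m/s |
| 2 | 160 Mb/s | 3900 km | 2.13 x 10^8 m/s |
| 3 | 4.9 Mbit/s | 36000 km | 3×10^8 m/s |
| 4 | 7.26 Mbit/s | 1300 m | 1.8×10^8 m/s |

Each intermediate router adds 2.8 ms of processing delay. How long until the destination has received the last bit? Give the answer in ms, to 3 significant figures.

269 ms

L = 576 × 8 = 4608 bits.
Transmission delays (L/R per hop): 0.667826, 0.0288, 0.940408, 0.634711 ms; sum = 2.27174 ms.
Propagation delays (d/s per hop): 120, 18.3099, 120, 0.00722222 ms; sum = 258.317 ms.
Processing at 3 router(s): 3 × 2.8 ms = 8.4 ms.
End-to-end = 269 ms.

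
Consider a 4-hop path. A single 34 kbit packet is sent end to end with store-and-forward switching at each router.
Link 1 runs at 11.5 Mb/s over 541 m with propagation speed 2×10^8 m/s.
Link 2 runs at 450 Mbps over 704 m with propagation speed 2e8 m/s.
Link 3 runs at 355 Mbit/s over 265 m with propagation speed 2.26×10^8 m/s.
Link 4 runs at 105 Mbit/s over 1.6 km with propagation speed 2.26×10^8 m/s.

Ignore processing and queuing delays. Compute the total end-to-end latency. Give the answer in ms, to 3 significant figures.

L = 34000 bits.
Transmission delays (L/R per hop): 2.95652, 0.0755556, 0.0957746, 0.32381 ms; sum = 3.45166 ms.
Propagation delays (d/s per hop): 0.002705, 0.00352, 0.00117257, 0.00707965 ms; sum = 0.0144772 ms.
End-to-end = 3.47 ms.

3.47 ms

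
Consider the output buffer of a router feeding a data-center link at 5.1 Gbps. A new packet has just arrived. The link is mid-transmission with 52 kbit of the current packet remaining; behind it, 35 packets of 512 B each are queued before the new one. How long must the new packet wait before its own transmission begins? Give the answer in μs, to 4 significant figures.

38.31 μs

Each queued packet: L/R = 4096/5100000000 = 0.803137 μs.
35 queued → 28.1098 μs.
Plus remaining 52000 bits of current packet: 10.1961 μs.
Queuing delay = 38.31 μs.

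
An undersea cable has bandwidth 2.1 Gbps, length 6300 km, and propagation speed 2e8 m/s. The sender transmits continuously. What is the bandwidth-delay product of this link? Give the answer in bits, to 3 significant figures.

66200000 bits

Propagation delay = 6300000 / 200000000 = 0.0315 s.
BDP = R × t_prop = 2100000000 × 0.0315 = 66150000 bits.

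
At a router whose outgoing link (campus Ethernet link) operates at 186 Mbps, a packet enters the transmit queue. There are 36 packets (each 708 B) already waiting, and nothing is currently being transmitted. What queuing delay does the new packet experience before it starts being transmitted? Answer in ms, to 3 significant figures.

1.10 ms

Each queued packet: L/R = 5664/186000000 = 0.0304516 ms.
36 queued → 1.09626 ms.
Queuing delay = 1.10 ms.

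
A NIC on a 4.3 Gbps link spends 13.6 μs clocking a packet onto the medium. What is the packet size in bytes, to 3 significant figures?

7310 bytes

L = R × t_tx = 4300000000 b/s × 1.36e-05 s = 58480 bits.
In bytes: 58480 / 8 = 7310 bytes.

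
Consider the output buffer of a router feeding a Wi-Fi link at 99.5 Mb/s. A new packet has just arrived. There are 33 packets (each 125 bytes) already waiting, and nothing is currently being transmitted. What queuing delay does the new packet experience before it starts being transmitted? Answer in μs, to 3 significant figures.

Each queued packet: L/R = 1000/99500000 = 10.0503 μs.
33 queued → 331.658 μs.
Queuing delay = 332 μs.

332 μs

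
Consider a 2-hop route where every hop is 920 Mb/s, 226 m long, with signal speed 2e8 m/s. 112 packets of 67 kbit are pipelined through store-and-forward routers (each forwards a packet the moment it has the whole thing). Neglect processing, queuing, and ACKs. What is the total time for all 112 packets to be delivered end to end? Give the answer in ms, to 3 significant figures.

8.23 ms

Per-hop transmission t_tx = L/R = 67000/920000000 = 0.0728261 ms.
Per-hop propagation t_prop = 226/200000000 = 0.00113 ms.
Pipeline fill: first packet needs 2·t_tx to clear all hops; remaining 111 packets each add one t_tx.
Total = (2+112-1)·t_tx + 2·t_prop = 113·0.0728261 + 2·0.00113 = 8.23 ms.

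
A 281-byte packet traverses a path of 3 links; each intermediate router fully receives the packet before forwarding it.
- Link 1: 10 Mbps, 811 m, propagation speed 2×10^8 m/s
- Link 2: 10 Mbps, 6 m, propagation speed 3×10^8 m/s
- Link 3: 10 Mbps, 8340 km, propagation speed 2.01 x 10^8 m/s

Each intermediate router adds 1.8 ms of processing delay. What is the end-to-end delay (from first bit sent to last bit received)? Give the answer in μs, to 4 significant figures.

L = 281 × 8 = 2248 bits.
Transmission delay per hop = L/R = 2248/10000000 = 224.8 μs; 3 hops → 674.4 μs.
Propagation delays (d/s per hop): 4.055, 0.02, 41492.5 μs; sum = 41496.6 μs.
Processing at 2 router(s): 2 × 1.8 ms = 3600 μs.
End-to-end = 45770 μs.

45770 μs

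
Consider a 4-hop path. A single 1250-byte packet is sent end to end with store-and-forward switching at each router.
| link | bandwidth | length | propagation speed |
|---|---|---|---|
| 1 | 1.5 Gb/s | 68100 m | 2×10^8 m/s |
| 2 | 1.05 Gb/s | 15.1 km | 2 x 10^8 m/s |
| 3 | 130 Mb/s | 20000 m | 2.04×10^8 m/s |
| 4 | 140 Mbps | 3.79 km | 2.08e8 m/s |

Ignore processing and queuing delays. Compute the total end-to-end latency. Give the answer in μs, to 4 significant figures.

L = 1250 × 8 = 10000 bits.
Transmission delays (L/R per hop): 6.66667, 9.52381, 76.9231, 71.4286 μs; sum = 164.542 μs.
Propagation delays (d/s per hop): 340.5, 75.5, 98.0392, 18.2212 μs; sum = 532.26 μs.
End-to-end = 696.8 μs.

696.8 μs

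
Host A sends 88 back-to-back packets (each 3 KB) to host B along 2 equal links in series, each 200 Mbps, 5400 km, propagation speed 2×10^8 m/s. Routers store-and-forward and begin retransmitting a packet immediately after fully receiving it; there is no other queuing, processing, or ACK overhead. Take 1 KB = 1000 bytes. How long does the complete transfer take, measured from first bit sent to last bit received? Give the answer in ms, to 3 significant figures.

Per-hop transmission t_tx = L/R = 24000/200000000 = 0.12 ms.
Per-hop propagation t_prop = 5400000/200000000 = 27 ms.
Pipeline fill: first packet needs 2·t_tx to clear all hops; remaining 87 packets each add one t_tx.
Total = (2+88-1)·t_tx + 2·t_prop = 89·0.12 + 2·27 = 64.7 ms.

64.7 ms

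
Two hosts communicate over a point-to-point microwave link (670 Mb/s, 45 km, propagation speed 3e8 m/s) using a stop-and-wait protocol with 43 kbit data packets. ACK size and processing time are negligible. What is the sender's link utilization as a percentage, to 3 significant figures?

t_tx = L/R = 43000/670000000 = 6.41791e-05 s.
t_prop = 45000/300000000 = 0.00015 s; RTT = 0.0003 s.
Cycle = t_tx + RTT = 0.000364179 s.
Utilization = t_tx / cycle = 6.41791e-05/0.000364179 = 17.6 %.

17.6 %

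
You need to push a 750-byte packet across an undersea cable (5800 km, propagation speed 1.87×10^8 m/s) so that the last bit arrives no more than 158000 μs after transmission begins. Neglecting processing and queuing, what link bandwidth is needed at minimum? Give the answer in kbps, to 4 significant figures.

47.25 kbps

L = 6000 bits.
Propagation delay = 5800000 / 187000000 = 31016 μs.
Transmission budget = 158000 − 31016 = 126984 μs.
R ≥ L / t_tx = 6000 bits / 0.126984 s = 47.25 kbps.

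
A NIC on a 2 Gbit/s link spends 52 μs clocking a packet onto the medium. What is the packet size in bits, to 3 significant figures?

104000 bits

L = R × t_tx = 2000000000 b/s × 5.2e-05 s = 104000 bits.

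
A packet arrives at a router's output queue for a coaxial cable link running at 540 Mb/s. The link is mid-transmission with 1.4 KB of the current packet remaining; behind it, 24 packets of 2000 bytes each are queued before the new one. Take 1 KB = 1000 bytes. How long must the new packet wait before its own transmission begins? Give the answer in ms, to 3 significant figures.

Each queued packet: L/R = 16000/540000000 = 0.0296296 ms.
24 queued → 0.711111 ms.
Plus remaining 11200 bits of current packet: 0.0207407 ms.
Queuing delay = 0.732 ms.

0.732 ms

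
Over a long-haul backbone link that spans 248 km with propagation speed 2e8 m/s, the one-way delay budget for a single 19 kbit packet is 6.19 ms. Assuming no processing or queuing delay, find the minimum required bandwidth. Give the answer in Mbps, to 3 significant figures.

Propagation delay = 248000 / 200000000 = 1.24 ms.
Transmission budget = 6.19 − 1.24 = 4.95 ms.
R ≥ L / t_tx = 19000 bits / 0.00495 s = 3.84 Mbps.

3.84 Mbps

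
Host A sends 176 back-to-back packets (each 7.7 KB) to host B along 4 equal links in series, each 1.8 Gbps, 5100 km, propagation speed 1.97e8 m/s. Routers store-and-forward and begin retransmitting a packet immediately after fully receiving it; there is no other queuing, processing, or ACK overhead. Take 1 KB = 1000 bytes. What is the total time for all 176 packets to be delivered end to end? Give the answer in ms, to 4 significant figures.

109.7 ms

Per-hop transmission t_tx = L/R = 61600/1800000000 = 0.0342222 ms.
Per-hop propagation t_prop = 5100000/197000000 = 25.8883 ms.
Pipeline fill: first packet needs 4·t_tx to clear all hops; remaining 175 packets each add one t_tx.
Total = (4+176-1)·t_tx + 4·t_prop = 179·0.0342222 + 4·25.8883 = 109.7 ms.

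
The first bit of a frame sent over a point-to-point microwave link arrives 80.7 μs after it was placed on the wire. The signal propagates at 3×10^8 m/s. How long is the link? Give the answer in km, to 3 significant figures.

d = s × t_prop = 300000000 × 8.07e-05 = 24.2 km.

24.2 km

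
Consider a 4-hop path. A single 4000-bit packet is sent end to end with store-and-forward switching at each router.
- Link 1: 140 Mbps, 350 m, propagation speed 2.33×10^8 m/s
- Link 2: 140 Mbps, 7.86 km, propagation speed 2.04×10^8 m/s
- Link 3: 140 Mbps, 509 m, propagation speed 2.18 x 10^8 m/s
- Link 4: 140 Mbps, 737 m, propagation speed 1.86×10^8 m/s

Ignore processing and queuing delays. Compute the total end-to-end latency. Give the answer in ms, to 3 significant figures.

0.161 ms

Transmission delay per hop = L/R = 4000/140000000 = 0.0285714 ms; 4 hops → 0.114286 ms.
Propagation delays (d/s per hop): 0.00150215, 0.0385294, 0.00233486, 0.00396237 ms; sum = 0.0463288 ms.
End-to-end = 0.161 ms.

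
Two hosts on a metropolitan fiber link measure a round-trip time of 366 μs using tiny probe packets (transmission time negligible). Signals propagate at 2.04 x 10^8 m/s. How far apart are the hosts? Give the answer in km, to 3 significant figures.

One-way propagation = RTT/2 = 183 μs.
d = s × t = 204000000 × 0.000183 = 37.3 km.

37.3 km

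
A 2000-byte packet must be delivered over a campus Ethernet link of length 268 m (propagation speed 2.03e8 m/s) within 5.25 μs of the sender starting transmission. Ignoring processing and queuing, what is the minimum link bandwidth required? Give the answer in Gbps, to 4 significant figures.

4.071 Gbps

L = 16000 bits.
Propagation delay = 268 / 2.03e+08 = 1.3202 μs.
Transmission budget = 5.25 − 1.3202 = 3.9298 μs.
R ≥ L / t_tx = 16000 bits / 3.9298e-06 s = 4.071 Gbps.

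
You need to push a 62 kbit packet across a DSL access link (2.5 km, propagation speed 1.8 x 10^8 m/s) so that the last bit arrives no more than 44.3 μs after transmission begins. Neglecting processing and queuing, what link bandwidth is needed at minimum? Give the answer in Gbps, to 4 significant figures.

2.039 Gbps

Propagation delay = 2500 / 180000000 = 13.8889 μs.
Transmission budget = 44.3 − 13.8889 = 30.4111 μs.
R ≥ L / t_tx = 62000 bits / 3.04111e-05 s = 2.039 Gbps.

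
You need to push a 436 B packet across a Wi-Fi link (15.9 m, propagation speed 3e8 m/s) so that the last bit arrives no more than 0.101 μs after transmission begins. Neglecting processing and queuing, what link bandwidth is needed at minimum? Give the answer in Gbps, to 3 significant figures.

L = 3488 bits.
Propagation delay = 15.9 / 300000000 = 0.053 μs.
Transmission budget = 0.101 − 0.053 = 0.048 μs.
R ≥ L / t_tx = 3488 bits / 4.8e-08 s = 72.7 Gbps.

72.7 Gbps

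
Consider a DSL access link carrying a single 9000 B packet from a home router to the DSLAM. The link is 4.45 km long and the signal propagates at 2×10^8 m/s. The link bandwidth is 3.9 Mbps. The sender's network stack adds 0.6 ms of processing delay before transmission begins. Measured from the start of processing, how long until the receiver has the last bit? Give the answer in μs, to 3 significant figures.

L = 9000 × 8 = 72000 bits.
Transmission delay = L/R = 72000 / 3900000 = 18461.5 μs.
Propagation delay = d/s = 4450 m / 200000000 m/s = 22.25 μs.
Plus processing delay 0.6 ms = 600 μs.
Total = 19100 μs.

19100 μs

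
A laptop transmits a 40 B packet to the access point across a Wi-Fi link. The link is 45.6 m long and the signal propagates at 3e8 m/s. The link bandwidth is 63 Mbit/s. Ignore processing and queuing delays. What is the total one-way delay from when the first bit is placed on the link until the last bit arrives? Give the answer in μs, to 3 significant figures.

L = 40 × 8 = 320 bits.
Transmission delay = L/R = 320 / 63000000 = 5.07937 μs.
Propagation delay = d/s = 45.6 m / 300000000 m/s = 0.152 μs.
Total = 5.23 μs.

5.23 μs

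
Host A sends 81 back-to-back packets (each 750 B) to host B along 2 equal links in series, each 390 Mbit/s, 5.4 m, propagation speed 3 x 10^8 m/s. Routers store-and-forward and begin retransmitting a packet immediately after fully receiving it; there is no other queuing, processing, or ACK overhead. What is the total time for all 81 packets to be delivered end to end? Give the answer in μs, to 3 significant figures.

1260 μs

Per-hop transmission t_tx = L/R = 6000/390000000 = 15.3846 μs.
Per-hop propagation t_prop = 5.4/300000000 = 0.018 μs.
Pipeline fill: first packet needs 2·t_tx to clear all hops; remaining 80 packets each add one t_tx.
Total = (2+81-1)·t_tx + 2·t_prop = 82·15.3846 + 2·0.018 = 1260 μs.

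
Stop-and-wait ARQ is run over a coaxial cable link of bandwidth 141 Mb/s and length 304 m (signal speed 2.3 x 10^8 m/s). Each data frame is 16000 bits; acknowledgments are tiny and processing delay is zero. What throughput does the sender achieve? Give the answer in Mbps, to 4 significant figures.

137.8 Mbps

t_tx = L/R = 16000/141000000 = 0.000113475 s.
t_prop = 304/2.3e+08 = 1.32174e-06 s; RTT = 2.64348e-06 s.
Cycle = t_tx + RTT = 0.000116119 s.
Throughput = L / cycle = 16000 / 0.000116119 = 137.8 Mbps.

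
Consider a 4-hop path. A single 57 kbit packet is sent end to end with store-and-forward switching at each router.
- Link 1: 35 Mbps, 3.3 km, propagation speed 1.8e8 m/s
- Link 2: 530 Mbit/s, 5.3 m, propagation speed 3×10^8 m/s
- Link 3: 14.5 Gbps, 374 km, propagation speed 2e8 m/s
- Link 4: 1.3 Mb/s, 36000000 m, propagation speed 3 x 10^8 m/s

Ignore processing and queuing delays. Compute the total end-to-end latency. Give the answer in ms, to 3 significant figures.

167 ms

L = 57000 bits.
Transmission delays (L/R per hop): 1.62857, 0.107547, 0.00393103, 43.8462 ms; sum = 45.5862 ms.
Propagation delays (d/s per hop): 0.0183333, 1.76667e-05, 1.87, 120 ms; sum = 121.888 ms.
End-to-end = 167 ms.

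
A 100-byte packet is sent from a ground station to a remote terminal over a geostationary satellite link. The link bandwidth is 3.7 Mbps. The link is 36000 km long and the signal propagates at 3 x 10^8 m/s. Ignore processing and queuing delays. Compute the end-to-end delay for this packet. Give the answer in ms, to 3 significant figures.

L = 100 × 8 = 800 bits.
Transmission delay = L/R = 800 / 3700000 = 0.216216 ms.
Propagation delay = d/s = 36000000 m / 300000000 m/s = 120 ms.
Total = 120 ms.

120 ms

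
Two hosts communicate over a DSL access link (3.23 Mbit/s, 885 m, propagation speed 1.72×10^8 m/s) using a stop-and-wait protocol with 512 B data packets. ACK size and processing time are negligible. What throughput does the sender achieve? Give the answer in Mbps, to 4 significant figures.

3.204 Mbps

t_tx = L/R = 4096/3230000 = 0.00126811 s.
t_prop = 885/172000000 = 5.14535e-06 s; RTT = 1.02907e-05 s.
Cycle = t_tx + RTT = 0.0012784 s.
Throughput = L / cycle = 4096 / 0.0012784 = 3.204 Mbps.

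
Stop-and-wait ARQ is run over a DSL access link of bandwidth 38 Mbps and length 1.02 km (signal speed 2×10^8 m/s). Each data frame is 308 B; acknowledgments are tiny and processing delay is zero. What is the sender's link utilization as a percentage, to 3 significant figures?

t_tx = L/R = 2464/38000000 = 6.48421e-05 s.
t_prop = 1020/200000000 = 5.1e-06 s; RTT = 1.02e-05 s.
Cycle = t_tx + RTT = 7.50421e-05 s.
Utilization = t_tx / cycle = 6.48421e-05/7.50421e-05 = 86.4 %.

86.4 %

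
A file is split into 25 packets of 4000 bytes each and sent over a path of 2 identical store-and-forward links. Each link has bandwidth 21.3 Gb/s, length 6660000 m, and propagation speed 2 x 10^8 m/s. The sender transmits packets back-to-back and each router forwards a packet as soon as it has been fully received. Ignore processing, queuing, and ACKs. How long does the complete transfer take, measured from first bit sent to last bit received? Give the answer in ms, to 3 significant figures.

66.6 ms

Per-hop transmission t_tx = L/R = 32000/21300000000 = 0.00150235 ms.
Per-hop propagation t_prop = 6660000/200000000 = 33.3 ms.
Pipeline fill: first packet needs 2·t_tx to clear all hops; remaining 24 packets each add one t_tx.
Total = (2+25-1)·t_tx + 2·t_prop = 26·0.00150235 + 2·33.3 = 66.6 ms.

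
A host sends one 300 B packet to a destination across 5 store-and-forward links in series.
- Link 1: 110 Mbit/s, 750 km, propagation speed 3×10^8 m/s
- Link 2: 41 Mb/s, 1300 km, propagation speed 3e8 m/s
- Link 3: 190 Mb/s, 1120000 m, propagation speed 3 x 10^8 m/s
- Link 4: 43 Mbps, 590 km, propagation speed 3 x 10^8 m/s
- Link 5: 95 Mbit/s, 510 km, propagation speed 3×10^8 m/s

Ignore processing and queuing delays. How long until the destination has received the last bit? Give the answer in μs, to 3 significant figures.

L = 300 × 8 = 2400 bits.
Transmission delays (L/R per hop): 21.8182, 58.5366, 12.6316, 55.814, 25.2632 μs; sum = 174.063 μs.
Propagation delays (d/s per hop): 2500, 4333.33, 3733.33, 1966.67, 1700 μs; sum = 14233.3 μs.
End-to-end = 14400 μs.

14400 μs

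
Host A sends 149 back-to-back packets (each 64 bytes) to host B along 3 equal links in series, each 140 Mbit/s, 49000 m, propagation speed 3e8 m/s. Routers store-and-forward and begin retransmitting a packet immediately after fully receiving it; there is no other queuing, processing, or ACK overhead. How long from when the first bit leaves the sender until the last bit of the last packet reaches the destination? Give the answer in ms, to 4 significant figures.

Per-hop transmission t_tx = L/R = 512/140000000 = 0.00365714 ms.
Per-hop propagation t_prop = 49000/300000000 = 0.163333 ms.
Pipeline fill: first packet needs 3·t_tx to clear all hops; remaining 148 packets each add one t_tx.
Total = (3+149-1)·t_tx + 3·t_prop = 151·0.00365714 + 3·0.163333 = 1.042 ms.

1.042 ms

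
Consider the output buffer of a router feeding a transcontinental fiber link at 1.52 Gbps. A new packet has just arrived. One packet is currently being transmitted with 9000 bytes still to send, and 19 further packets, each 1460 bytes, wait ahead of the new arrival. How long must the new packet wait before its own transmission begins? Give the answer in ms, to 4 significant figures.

0.1934 ms

Each queued packet: L/R = 11680/1520000000 = 0.00768421 ms.
19 queued → 0.146 ms.
Plus remaining 72000 bits of current packet: 0.0473684 ms.
Queuing delay = 0.1934 ms.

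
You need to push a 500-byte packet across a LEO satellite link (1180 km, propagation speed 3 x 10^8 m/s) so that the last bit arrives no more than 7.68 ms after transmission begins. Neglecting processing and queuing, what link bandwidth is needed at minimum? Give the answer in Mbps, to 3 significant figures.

L = 4000 bits.
Propagation delay = 1180000 / 300000000 = 3.93333 ms.
Transmission budget = 7.68 − 3.93333 = 3.74667 ms.
R ≥ L / t_tx = 4000 bits / 0.00374667 s = 1.07 Mbps.

1.07 Mbps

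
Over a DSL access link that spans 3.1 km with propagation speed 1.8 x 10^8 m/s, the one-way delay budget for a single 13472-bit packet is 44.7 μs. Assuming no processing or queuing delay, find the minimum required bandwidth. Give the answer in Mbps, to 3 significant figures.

490 Mbps

Propagation delay = 3100 / 180000000 = 17.2222 μs.
Transmission budget = 44.7 − 17.2222 = 27.4778 μs.
R ≥ L / t_tx = 13472 bits / 2.74778e-05 s = 490 Mbps.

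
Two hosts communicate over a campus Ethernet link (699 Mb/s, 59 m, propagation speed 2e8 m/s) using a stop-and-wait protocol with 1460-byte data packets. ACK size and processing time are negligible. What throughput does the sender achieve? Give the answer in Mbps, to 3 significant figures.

t_tx = L/R = 11680/699000000 = 1.67096e-05 s.
t_prop = 59/200000000 = 2.95e-07 s; RTT = 5.9e-07 s.
Cycle = t_tx + RTT = 1.72996e-05 s.
Throughput = L / cycle = 11680 / 1.72996e-05 = 675 Mbps.

675 Mbps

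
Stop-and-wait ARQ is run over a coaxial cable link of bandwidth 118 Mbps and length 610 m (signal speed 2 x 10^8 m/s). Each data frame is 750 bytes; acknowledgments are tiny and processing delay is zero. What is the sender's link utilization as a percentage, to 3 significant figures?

t_tx = L/R = 6000/118000000 = 5.08475e-05 s.
t_prop = 610/200000000 = 3.05e-06 s; RTT = 6.1e-06 s.
Cycle = t_tx + RTT = 5.69475e-05 s.
Utilization = t_tx / cycle = 5.08475e-05/5.69475e-05 = 89.3 %.

89.3 %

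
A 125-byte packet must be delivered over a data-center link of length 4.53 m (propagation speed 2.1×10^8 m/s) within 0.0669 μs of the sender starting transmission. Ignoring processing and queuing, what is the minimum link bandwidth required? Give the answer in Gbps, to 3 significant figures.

22.1 Gbps

L = 1000 bits.
Propagation delay = 4.53 / 210000000 = 0.0215714 μs.
Transmission budget = 0.0669 − 0.0215714 = 0.0453286 μs.
R ≥ L / t_tx = 1000 bits / 4.53286e-08 s = 22.1 Gbps.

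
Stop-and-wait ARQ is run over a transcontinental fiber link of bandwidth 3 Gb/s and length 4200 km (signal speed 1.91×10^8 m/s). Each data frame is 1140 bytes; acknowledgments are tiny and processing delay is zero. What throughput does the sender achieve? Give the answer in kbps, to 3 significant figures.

t_tx = L/R = 9120/3000000000 = 3.04e-06 s.
t_prop = 4200000/191000000 = 0.0219895 s; RTT = 0.0439791 s.
Cycle = t_tx + RTT = 0.0439821 s.
Throughput = L / cycle = 9120 / 0.0439821 = 207 kbps.

207 kbps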